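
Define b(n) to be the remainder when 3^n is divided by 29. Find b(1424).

24

We have b(1) = 3, b(2) = 9, b(3) = 27, b(4) = 23, b(5) = 11, b(6) = 4, b(7) = 12, b(8) = 7, b(9) = 21, b(10) = 5, b(11) = 15, b(12) = 16, b(13) = 19, b(14) = 28, b(15) = 26, b(16) = 20, b(17) = 2, b(18) = 6, b(19) = 18, b(20) = 25, b(21) = 17, b(22) = 22, b(23) = 8, b(24) = 24, b(25) = 14, b(26) = 13, b(27) = 10, b(28) = 1, b(29) = 3.
The sequence repeats with period 28.
(1424 - 1) mod 28 = 23, so b(1424) = b(24) = 24.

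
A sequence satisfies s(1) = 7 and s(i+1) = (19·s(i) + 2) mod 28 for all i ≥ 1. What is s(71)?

11

Listing terms: s(1) = 7, s(2) = 23, s(3) = 19, s(4) = 27, s(5) = 11, s(6) = 15, s(7) = 7.
The sequence repeats with period 6.
(71 - 1) mod 6 = 4, so s(71) = s(5) = 11.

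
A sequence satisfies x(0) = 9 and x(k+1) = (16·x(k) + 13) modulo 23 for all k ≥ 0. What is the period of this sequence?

Computing terms: x(0) = 9, x(1) = 19, x(2) = 18, x(3) = 2, x(4) = 22, x(5) = 20, x(6) = 11, x(7) = 5, x(8) = 1, x(9) = 6, x(10) = 17, x(11) = 9.
The sequence repeats with period 11.

11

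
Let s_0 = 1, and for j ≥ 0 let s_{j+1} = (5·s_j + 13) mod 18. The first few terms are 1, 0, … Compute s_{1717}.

0

s_0 = 1, s_1 = 0, s_2 = 13, s_3 = 6, s_4 = 7, s_5 = 12, s_6 = 1.
The sequence repeats with period 6.
(1717 - 0) mod 6 = 1, so s_{1717} = s_1 = 0.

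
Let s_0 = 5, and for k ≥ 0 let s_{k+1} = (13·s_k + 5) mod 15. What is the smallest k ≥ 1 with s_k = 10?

Computing terms: s_0 = 5,  s_1 = 10,  s_2 = 0,  s_3 = 5.
The sequence repeats with period 3.
The value 10 first appears (with k ≥ 1) at s_1.

1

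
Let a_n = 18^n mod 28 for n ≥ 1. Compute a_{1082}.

Listing terms: a_1 = 18,  a_2 = 16,  a_3 = 8,  a_4 = 4,  a_5 = 16.
Since a_5 = a_2 = 16, the sequence is eventually periodic: after a pre-period of length 1 it cycles with period 3.
For n ≥ 2, a_n depends only on (n - 2) mod 3. (1082 - 2) mod 3 = 0, so a_{1082} = a_2 = 16.

16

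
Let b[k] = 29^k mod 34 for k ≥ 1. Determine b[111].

Computing terms: b[1] = 29,  b[2] = 25,  b[3] = 11,  b[4] = 13,  b[5] = 3,  b[6] = 19,  b[7] = 7,  b[8] = 33,  b[9] = 5,  b[10] = 9,  b[11] = 23,  b[12] = 21,  b[13] = 31,  b[14] = 15,  b[15] = 27,  b[16] = 1,  b[17] = 29.
Since b[17] = b[1] = 29, the sequence is periodic with period 16.
So b[111] = b[1 + ((111-1) mod 16)] = b[15] = 27.

27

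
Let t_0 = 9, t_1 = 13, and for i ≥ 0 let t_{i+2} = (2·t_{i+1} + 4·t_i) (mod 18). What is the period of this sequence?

Listing terms: t_0 = 9; t_1 = 13; t_2 = 8; t_3 = 14; t_4 = 6; t_5 = 14; t_6 = 16; t_7 = 16; t_8 = 6; t_9 = 4; t_{10} = 14; t_{11} = 8; t_{12} = 0; t_{13} = 14; t_{14} = 10; t_{15} = 4; t_{16} = 12; t_{17} = 4; t_{18} = 2; t_{19} = 2; t_{20} = 12; t_{21} = 14; t_{22} = 4; t_{23} = 10; t_{24} = 0; t_{25} = 4; t_{26} = 8; t_{27} = 14.
Since (t_{26}, t_{27}) = (t_2, t_3) = (8, 14) (two consecutive terms determine the rest), the sequence is eventually periodic: after a pre-period of length 2 it cycles with period 24.

24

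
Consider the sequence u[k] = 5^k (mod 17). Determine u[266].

Computing terms: u[1] = 5; u[2] = 8; u[3] = 6; u[4] = 13; u[5] = 14; u[6] = 2; u[7] = 10; u[8] = 16; u[9] = 12; u[10] = 9; u[11] = 11; u[12] = 4; u[13] = 3; u[14] = 15; u[15] = 7; u[16] = 1; u[17] = 5.
The sequence repeats with period 16.
So u[266] = u[1 + ((266-1) mod 16)] = u[10] = 9.

9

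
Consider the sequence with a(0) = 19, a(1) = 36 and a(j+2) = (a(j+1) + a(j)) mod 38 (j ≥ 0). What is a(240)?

a(0) = 19,  a(1) = 36,  a(2) = 17,  a(3) = 15,  a(4) = 32,  a(5) = 9,  a(6) = 3,  a(7) = 12,  a(8) = 15,  a(9) = 27,  a(10) = 4,  a(11) = 31,  a(12) = 35,  a(13) = 28,  a(14) = 25,  a(15) = 15,  a(16) = 2,  a(17) = 17,  a(18) = 19,  a(19) = 36.
The sequence repeats with period 18.
(240 - 0) mod 18 = 6, so a(240) = a(6) = 3.

3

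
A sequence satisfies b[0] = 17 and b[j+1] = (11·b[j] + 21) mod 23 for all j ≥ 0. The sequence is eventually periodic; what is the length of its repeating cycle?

We have b[0] = 17, b[1] = 1, b[2] = 9, b[3] = 5, b[4] = 7, b[5] = 6, b[6] = 18, b[7] = 12, b[8] = 15, b[9] = 2, b[10] = 20, b[11] = 11, b[12] = 4, b[13] = 19, b[14] = 0, b[15] = 21, b[16] = 22, b[17] = 10, b[18] = 16, b[19] = 13, b[20] = 3, b[21] = 8, b[22] = 17.
Since b[22] = b[0] = 17, the sequence is periodic with period 22.

22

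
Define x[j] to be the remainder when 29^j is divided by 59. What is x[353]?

We have x[0] = 1; x[1] = 29; x[2] = 15; x[3] = 22; x[4] = 48; x[5] = 35; x[6] = 12; x[7] = 53; x[8] = 3; x[9] = 28; x[10] = 45; x[11] = 7; x[12] = 26; x[13] = 46; x[14] = 36; x[15] = 41; x[16] = 9; x[17] = 25; x[18] = 17; x[19] = 21; x[20] = 19; x[21] = 20; x[22] = 49; x[23] = 5; x[24] = 27; x[25] = 16; x[26] = 51; x[27] = 4; x[28] = 57; x[29] = 1.
Since x[29] = x[0] = 1, the sequence is periodic with period 29.
So x[353] = x[0 + ((353-0) mod 29)] = x[5] = 35.

35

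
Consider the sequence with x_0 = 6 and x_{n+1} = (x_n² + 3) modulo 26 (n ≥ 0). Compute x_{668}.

Computing terms: x_0 = 6,  x_1 = 13,  x_2 = 16,  x_3 = 25,  x_4 = 4,  x_5 = 19,  x_6 = 0,  x_7 = 3,  x_8 = 12,  x_9 = 17,  x_{10} = 6.
The sequence repeats with period 10.
(668 - 0) mod 10 = 8, so x_{668} = x_8 = 12.

12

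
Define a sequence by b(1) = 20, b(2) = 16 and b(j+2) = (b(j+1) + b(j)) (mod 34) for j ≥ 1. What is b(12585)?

32

Computing terms: b(1) = 20, b(2) = 16, b(3) = 2, b(4) = 18, b(5) = 20, b(6) = 4, b(7) = 24, b(8) = 28, b(9) = 18, b(10) = 12, b(11) = 30, b(12) = 8, b(13) = 4, b(14) = 12, b(15) = 16, b(16) = 28, b(17) = 10, b(18) = 4, b(19) = 14, b(20) = 18, b(21) = 32, b(22) = 16, b(23) = 14, b(24) = 30, b(25) = 10, b(26) = 6, b(27) = 16, b(28) = 22, b(29) = 4, b(30) = 26, b(31) = 30, b(32) = 22, b(33) = 18, b(34) = 6, b(35) = 24, b(36) = 30, b(37) = 20, b(38) = 16.
Since (b(37), b(38)) = (b(1), b(2)) = (20, 16) (two consecutive terms determine the rest), the sequence is periodic with period 36.
So b(12585) = b(1 + ((12585-1) mod 36)) = b(21) = 32.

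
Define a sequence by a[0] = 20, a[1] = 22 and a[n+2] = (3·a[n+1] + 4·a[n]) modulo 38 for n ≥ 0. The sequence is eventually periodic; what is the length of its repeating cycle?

18

Computing terms: a[0] = 20,  a[1] = 22,  a[2] = 32,  a[3] = 32,  a[4] = 34,  a[5] = 2,  a[6] = 28,  a[7] = 16,  a[8] = 8,  a[9] = 12,  a[10] = 30,  a[11] = 24,  a[12] = 2,  a[13] = 26,  a[14] = 10,  a[15] = 20,  a[16] = 24,  a[17] = 0,  a[18] = 20,  a[19] = 22.
The sequence repeats with period 18.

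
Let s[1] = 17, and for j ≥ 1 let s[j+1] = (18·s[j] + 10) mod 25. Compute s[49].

17

Computing terms: s[1] = 17,  s[2] = 16,  s[3] = 23,  s[4] = 24,  s[5] = 17.
The sequence repeats with period 4.
So s[49] = s[1 + ((49-1) mod 4)] = s[1] = 17.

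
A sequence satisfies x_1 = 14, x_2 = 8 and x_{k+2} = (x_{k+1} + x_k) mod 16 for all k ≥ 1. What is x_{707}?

4

Listing terms: x_1 = 14; x_2 = 8; x_3 = 6; x_4 = 14; x_5 = 4; x_6 = 2; x_7 = 6; x_8 = 8; x_9 = 14; x_{10} = 6; x_{11} = 4; x_{12} = 10; x_{13} = 14; x_{14} = 8.
Since (x_{13}, x_{14}) = (x_1, x_2) = (14, 8) (two consecutive terms determine the rest), the sequence is periodic with period 12.
So x_{707} = x_{1 + ((707-1) mod 12)} = x_{11} = 4.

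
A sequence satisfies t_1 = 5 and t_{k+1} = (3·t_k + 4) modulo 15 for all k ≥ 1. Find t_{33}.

10

t_1 = 5; t_2 = 4; t_3 = 1; t_4 = 7; t_5 = 10; t_6 = 4.
Since t_6 = t_2 = 4, the sequence is eventually periodic: after a pre-period of length 1 it cycles with period 4.
For k ≥ 2, t_k depends only on (k - 2) mod 4. (33 - 2) mod 4 = 3, so t_{33} = t_5 = 10.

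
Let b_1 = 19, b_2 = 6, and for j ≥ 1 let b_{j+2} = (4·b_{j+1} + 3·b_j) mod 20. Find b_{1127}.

13

We have b_1 = 19, b_2 = 6, b_3 = 1, b_4 = 2, b_5 = 11, b_6 = 10, b_7 = 13, b_8 = 2, b_9 = 7, b_{10} = 14, b_{11} = 17, b_{12} = 10, b_{13} = 11, b_{14} = 14, b_{15} = 9, b_{16} = 18, b_{17} = 19, b_{18} = 10, b_{19} = 17, b_{20} = 18, b_{21} = 3, b_{22} = 6, b_{23} = 13, b_{24} = 10, b_{25} = 19, b_{26} = 6.
The sequence repeats with period 24.
So b_{1127} = b_{1 + ((1127-1) mod 24)} = b_{23} = 13.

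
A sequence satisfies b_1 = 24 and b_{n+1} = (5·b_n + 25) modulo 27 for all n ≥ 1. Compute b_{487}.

24

We have b_1 = 24; b_2 = 10; b_3 = 21; b_4 = 22; b_5 = 0; b_6 = 25; b_7 = 15; b_8 = 19; b_9 = 12; b_{10} = 4; b_{11} = 18; b_{12} = 7; b_{13} = 6; b_{14} = 1; b_{15} = 3; b_{16} = 13; b_{17} = 9; b_{18} = 16; b_{19} = 24.
The sequence repeats with period 18.
(487 - 1) mod 18 = 0, so b_{487} = b_1 = 24.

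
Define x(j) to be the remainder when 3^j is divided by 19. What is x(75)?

We have x(0) = 1; x(1) = 3; x(2) = 9; x(3) = 8; x(4) = 5; x(5) = 15; x(6) = 7; x(7) = 2; x(8) = 6; x(9) = 18; x(10) = 16; x(11) = 10; x(12) = 11; x(13) = 14; x(14) = 4; x(15) = 12; x(16) = 17; x(17) = 13; x(18) = 1.
The sequence repeats with period 18.
So x(75) = x(0 + ((75-0) mod 18)) = x(3) = 8.

8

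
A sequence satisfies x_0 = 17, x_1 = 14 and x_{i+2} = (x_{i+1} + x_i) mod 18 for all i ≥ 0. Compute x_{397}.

4

x_0 = 17,  x_1 = 14,  x_2 = 13,  x_3 = 9,  x_4 = 4,  x_5 = 13,  x_6 = 17,  x_7 = 12,  x_8 = 11,  x_9 = 5,  x_{10} = 16,  x_{11} = 3,  x_{12} = 1,  x_{13} = 4,  x_{14} = 5,  x_{15} = 9,  x_{16} = 14,  x_{17} = 5,  x_{18} = 1,  x_{19} = 6,  x_{20} = 7,  x_{21} = 13,  x_{22} = 2,  x_{23} = 15,  x_{24} = 17,  x_{25} = 14.
The sequence repeats with period 24.
So x_{397} = x_{0 + ((397-0) mod 24)} = x_{13} = 4.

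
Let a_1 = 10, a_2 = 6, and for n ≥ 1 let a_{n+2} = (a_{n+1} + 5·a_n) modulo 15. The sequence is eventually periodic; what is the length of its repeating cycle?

We have a_1 = 10; a_2 = 6; a_3 = 11; a_4 = 11; a_5 = 6; a_6 = 1; a_7 = 1; a_8 = 6; a_9 = 11.
Since (a_8, a_9) = (a_2, a_3) = (6, 11) (two consecutive terms determine the rest), the sequence is eventually periodic: after a pre-period of length 1 it cycles with period 6.

6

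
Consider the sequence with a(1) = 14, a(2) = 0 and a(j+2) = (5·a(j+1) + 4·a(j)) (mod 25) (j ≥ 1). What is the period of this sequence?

Listing terms: a(1) = 14,  a(2) = 0,  a(3) = 6,  a(4) = 5,  a(5) = 24,  a(6) = 15,  a(7) = 21,  a(8) = 15,  a(9) = 9,  a(10) = 5,  a(11) = 11,  a(12) = 0,  a(13) = 19,  a(14) = 20,  a(15) = 1,  a(16) = 10,  a(17) = 4,  a(18) = 10,  a(19) = 16,  a(20) = 20,  a(21) = 14,  a(22) = 0.
The sequence repeats with period 20.

20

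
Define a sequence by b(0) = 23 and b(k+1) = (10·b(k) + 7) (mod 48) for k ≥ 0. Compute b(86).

1

Computing terms: b(0) = 23,  b(1) = 45,  b(2) = 25,  b(3) = 17,  b(4) = 33,  b(5) = 1,  b(6) = 17.
Since b(6) = b(3) = 17, the sequence is eventually periodic: after a pre-period of length 3 it cycles with period 3.
For k ≥ 3, b(k) depends only on (k - 3) mod 3. (86 - 3) mod 3 = 2, so b(86) = b(5) = 1.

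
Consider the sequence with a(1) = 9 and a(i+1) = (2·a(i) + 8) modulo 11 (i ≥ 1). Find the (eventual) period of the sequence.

10

We have a(1) = 9; a(2) = 4; a(3) = 5; a(4) = 7; a(5) = 0; a(6) = 8; a(7) = 2; a(8) = 1; a(9) = 10; a(10) = 6; a(11) = 9.
Since a(11) = a(1) = 9, the sequence is periodic with period 10.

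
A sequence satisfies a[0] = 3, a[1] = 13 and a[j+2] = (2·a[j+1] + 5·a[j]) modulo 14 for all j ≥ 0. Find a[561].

5

a[0] = 3; a[1] = 13; a[2] = 13; a[3] = 7; a[4] = 9; a[5] = 11; a[6] = 11; a[7] = 7; a[8] = 13; a[9] = 5; a[10] = 5; a[11] = 7; a[12] = 11; a[13] = 1; a[14] = 1; a[15] = 7; a[16] = 5; a[17] = 3; a[18] = 3; a[19] = 7; a[20] = 1; a[21] = 9; a[22] = 9; a[23] = 7; a[24] = 3; a[25] = 13.
Since (a[24], a[25]) = (a[0], a[1]) = (3, 13) (two consecutive terms determine the rest), the sequence is periodic with period 24.
(561 - 0) mod 24 = 9, so a[561] = a[9] = 5.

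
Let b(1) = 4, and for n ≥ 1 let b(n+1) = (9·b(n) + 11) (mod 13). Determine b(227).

8

Computing terms: b(1) = 4, b(2) = 8, b(3) = 5, b(4) = 4.
The sequence repeats with period 3.
So b(227) = b(1 + ((227-1) mod 3)) = b(2) = 8.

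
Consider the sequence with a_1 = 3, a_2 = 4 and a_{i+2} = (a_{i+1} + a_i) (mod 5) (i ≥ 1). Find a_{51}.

2

a_1 = 3; a_2 = 4; a_3 = 2; a_4 = 1; a_5 = 3; a_6 = 4.
The sequence repeats with period 4.
So a_{51} = a_{1 + ((51-1) mod 4)} = a_3 = 2.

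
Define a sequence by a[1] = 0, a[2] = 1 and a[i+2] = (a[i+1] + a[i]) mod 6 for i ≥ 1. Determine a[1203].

We have a[1] = 0; a[2] = 1; a[3] = 1; a[4] = 2; a[5] = 3; a[6] = 5; a[7] = 2; a[8] = 1; a[9] = 3; a[10] = 4; a[11] = 1; a[12] = 5; a[13] = 0; a[14] = 5; a[15] = 5; a[16] = 4; a[17] = 3; a[18] = 1; a[19] = 4; a[20] = 5; a[21] = 3; a[22] = 2; a[23] = 5; a[24] = 1; a[25] = 0; a[26] = 1.
The sequence repeats with period 24.
So a[1203] = a[1 + ((1203-1) mod 24)] = a[3] = 1.

1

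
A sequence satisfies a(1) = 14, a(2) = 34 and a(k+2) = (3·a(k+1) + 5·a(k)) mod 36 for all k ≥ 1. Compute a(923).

34

We have a(1) = 14, a(2) = 34, a(3) = 28, a(4) = 2, a(5) = 2, a(6) = 16, a(7) = 22, a(8) = 2, a(9) = 8, a(10) = 34, a(11) = 34, a(12) = 20, a(13) = 14, a(14) = 34.
The sequence repeats with period 12.
(923 - 1) mod 12 = 10, so a(923) = a(11) = 34.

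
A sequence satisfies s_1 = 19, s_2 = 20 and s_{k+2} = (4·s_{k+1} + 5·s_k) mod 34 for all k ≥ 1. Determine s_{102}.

Listing terms: s_1 = 19,  s_2 = 20,  s_3 = 5,  s_4 = 18,  s_5 = 29,  s_6 = 2,  s_7 = 17,  s_8 = 10,  s_9 = 23,  s_{10} = 6,  s_{11} = 3,  s_{12} = 8,  s_{13} = 13,  s_{14} = 24,  s_{15} = 25,  s_{16} = 16,  s_{17} = 19,  s_{18} = 20.
The sequence repeats with period 16.
(102 - 1) mod 16 = 5, so s_{102} = s_6 = 2.

2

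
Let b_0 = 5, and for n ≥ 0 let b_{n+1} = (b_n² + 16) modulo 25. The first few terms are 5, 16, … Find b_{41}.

We have b_0 = 5, b_1 = 16, b_2 = 22, b_3 = 0, b_4 = 16.
Since b_4 = b_1 = 16, the sequence is eventually periodic: after a pre-period of length 1 it cycles with period 3.
For n ≥ 1, b_n depends only on (n - 1) mod 3. (41 - 1) mod 3 = 1, so b_{41} = b_2 = 22.

22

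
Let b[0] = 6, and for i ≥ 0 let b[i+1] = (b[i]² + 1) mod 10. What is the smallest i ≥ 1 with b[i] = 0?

We have b[0] = 6; b[1] = 7; b[2] = 0; b[3] = 1; b[4] = 2; b[5] = 5; b[6] = 6.
Since b[6] = b[0] = 6, the sequence is periodic with period 6.
The value 0 first appears (with i ≥ 1) at b[2].

2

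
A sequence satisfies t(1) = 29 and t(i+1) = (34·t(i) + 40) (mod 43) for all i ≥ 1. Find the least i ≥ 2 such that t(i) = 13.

19

We have t(1) = 29, t(2) = 37, t(3) = 8, t(4) = 11, t(5) = 27, t(6) = 12, t(7) = 18, t(8) = 7, t(9) = 20, t(10) = 32, t(11) = 10, t(12) = 36, t(13) = 17, t(14) = 16, t(15) = 25, t(16) = 30, t(17) = 28, t(18) = 3, t(19) = 13, t(20) = 9, t(21) = 2, t(22) = 22, t(23) = 14, t(24) = 0, t(25) = 40, t(26) = 24, t(27) = 39, t(28) = 33, t(29) = 1, t(30) = 31, t(31) = 19, t(32) = 41, t(33) = 15, t(34) = 34, t(35) = 35, t(36) = 26, t(37) = 21, t(38) = 23, t(39) = 5, t(40) = 38, t(41) = 42, t(42) = 6, t(43) = 29.
The sequence repeats with period 42.
The value 13 first appears (with i ≥ 2) at t(19).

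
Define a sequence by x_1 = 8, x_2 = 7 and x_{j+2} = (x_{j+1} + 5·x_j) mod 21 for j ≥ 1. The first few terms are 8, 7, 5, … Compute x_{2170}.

x_1 = 8; x_2 = 7; x_3 = 5; x_4 = 19; x_5 = 2; x_6 = 13; x_7 = 2; x_8 = 4; x_9 = 14; x_{10} = 13; x_{11} = 20; x_{12} = 1; x_{13} = 17; x_{14} = 1; x_{15} = 2; x_{16} = 7; x_{17} = 17; x_{18} = 10; x_{19} = 11; x_{20} = 19; x_{21} = 11; x_{22} = 1; x_{23} = 14; x_{24} = 19; x_{25} = 5; x_{26} = 16; x_{27} = 20; x_{28} = 16; x_{29} = 11; x_{30} = 7; x_{31} = 20; x_{32} = 13; x_{33} = 8; x_{34} = 10; x_{35} = 8; x_{36} = 16; x_{37} = 14; x_{38} = 10; x_{39} = 17; x_{40} = 4; x_{41} = 5; x_{42} = 4; x_{43} = 8; x_{44} = 7.
Since (x_{43}, x_{44}) = (x_1, x_2) = (8, 7) (two consecutive terms determine the rest), the sequence is periodic with period 42.
(2170 - 1) mod 42 = 27, so x_{2170} = x_{28} = 16.

16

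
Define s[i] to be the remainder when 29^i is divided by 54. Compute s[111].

We have s[1] = 29; s[2] = 31; s[3] = 35; s[4] = 43; s[5] = 5; s[6] = 37; s[7] = 47; s[8] = 13; s[9] = 53; s[10] = 25; s[11] = 23; s[12] = 19; s[13] = 11; s[14] = 49; s[15] = 17; s[16] = 7; s[17] = 41; s[18] = 1; s[19] = 29.
The sequence repeats with period 18.
(111 - 1) mod 18 = 2, so s[111] = s[3] = 35.

35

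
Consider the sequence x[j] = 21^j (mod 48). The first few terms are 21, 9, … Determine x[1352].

33

Listing terms: x[1] = 21, x[2] = 9, x[3] = 45, x[4] = 33, x[5] = 21.
The sequence repeats with period 4.
So x[1352] = x[1 + ((1352-1) mod 4)] = x[4] = 33.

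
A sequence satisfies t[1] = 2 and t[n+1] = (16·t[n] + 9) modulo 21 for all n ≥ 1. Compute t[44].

20

We have t[1] = 2, t[2] = 20, t[3] = 14, t[4] = 2.
The sequence repeats with period 3.
So t[44] = t[1 + ((44-1) mod 3)] = t[2] = 20.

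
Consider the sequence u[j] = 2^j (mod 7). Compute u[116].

Listing terms: u[1] = 2,  u[2] = 4,  u[3] = 1,  u[4] = 2.
Since u[4] = u[1] = 2, the sequence is periodic with period 3.
So u[116] = u[1 + ((116-1) mod 3)] = u[2] = 4.

4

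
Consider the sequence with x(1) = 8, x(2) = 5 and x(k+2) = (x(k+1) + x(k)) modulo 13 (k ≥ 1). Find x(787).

We have x(1) = 8, x(2) = 5, x(3) = 0, x(4) = 5, x(5) = 5, x(6) = 10, x(7) = 2, x(8) = 12, x(9) = 1, x(10) = 0, x(11) = 1, x(12) = 1, x(13) = 2, x(14) = 3, x(15) = 5, x(16) = 8, x(17) = 0, x(18) = 8, x(19) = 8, x(20) = 3, x(21) = 11, x(22) = 1, x(23) = 12, x(24) = 0, x(25) = 12, x(26) = 12, x(27) = 11, x(28) = 10, x(29) = 8, x(30) = 5.
The sequence repeats with period 28.
(787 - 1) mod 28 = 2, so x(787) = x(3) = 0.

0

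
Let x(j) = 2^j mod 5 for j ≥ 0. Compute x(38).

x(0) = 1,  x(1) = 2,  x(2) = 4,  x(3) = 3,  x(4) = 1.
Since x(4) = x(0) = 1, the sequence is periodic with period 4.
So x(38) = x(0 + ((38-0) mod 4)) = x(2) = 4.

4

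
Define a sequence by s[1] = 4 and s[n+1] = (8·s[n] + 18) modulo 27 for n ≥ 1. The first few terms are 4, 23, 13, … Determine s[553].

4

Listing terms: s[1] = 4, s[2] = 23, s[3] = 13, s[4] = 14, s[5] = 22, s[6] = 5, s[7] = 4.
The sequence repeats with period 6.
So s[553] = s[1 + ((553-1) mod 6)] = s[1] = 4.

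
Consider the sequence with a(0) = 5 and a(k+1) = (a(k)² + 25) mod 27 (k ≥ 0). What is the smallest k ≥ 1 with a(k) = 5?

Computing terms: a(0) = 5, a(1) = 23, a(2) = 14, a(3) = 5.
The sequence repeats with period 3.
The value 5 next appears (with k ≥ 1) at a(3).

3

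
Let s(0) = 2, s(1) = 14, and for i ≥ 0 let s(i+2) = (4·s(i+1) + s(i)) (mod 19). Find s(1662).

2

s(0) = 2; s(1) = 14; s(2) = 1; s(3) = 18; s(4) = 16; s(5) = 6; s(6) = 2; s(7) = 14.
Since (s(6), s(7)) = (s(0), s(1)) = (2, 14) (two consecutive terms determine the rest), the sequence is periodic with period 6.
So s(1662) = s(0 + ((1662-0) mod 6)) = s(0) = 2.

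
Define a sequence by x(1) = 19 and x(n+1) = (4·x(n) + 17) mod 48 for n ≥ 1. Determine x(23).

21

Listing terms: x(1) = 19,  x(2) = 45,  x(3) = 5,  x(4) = 37,  x(5) = 21,  x(6) = 5.
Since x(6) = x(3) = 5, the sequence is eventually periodic: after a pre-period of length 2 it cycles with period 3.
For n ≥ 3, x(n) depends only on (n - 3) mod 3. (23 - 3) mod 3 = 2, so x(23) = x(5) = 21.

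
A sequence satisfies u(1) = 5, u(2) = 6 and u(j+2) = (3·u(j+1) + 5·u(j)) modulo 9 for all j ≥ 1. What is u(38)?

6

Computing terms: u(1) = 5, u(2) = 6, u(3) = 7, u(4) = 6, u(5) = 8, u(6) = 0, u(7) = 4, u(8) = 3, u(9) = 2, u(10) = 3, u(11) = 1, u(12) = 0, u(13) = 5, u(14) = 6.
The sequence repeats with period 12.
So u(38) = u(1 + ((38-1) mod 12)) = u(2) = 6.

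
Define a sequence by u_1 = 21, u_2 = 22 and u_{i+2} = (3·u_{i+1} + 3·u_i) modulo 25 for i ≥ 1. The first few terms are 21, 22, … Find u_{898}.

u_1 = 21,  u_2 = 22,  u_3 = 4,  u_4 = 3,  u_5 = 21,  u_6 = 22.
Since (u_5, u_6) = (u_1, u_2) = (21, 22) (two consecutive terms determine the rest), the sequence is periodic with period 4.
(898 - 1) mod 4 = 1, so u_{898} = u_2 = 22.

22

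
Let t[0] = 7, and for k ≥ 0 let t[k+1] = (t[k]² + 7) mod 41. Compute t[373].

2

We have t[0] = 7; t[1] = 15; t[2] = 27; t[3] = 39; t[4] = 11; t[5] = 5; t[6] = 32; t[7] = 6; t[8] = 2; t[9] = 11.
Since t[9] = t[4] = 11, the sequence is eventually periodic: after a pre-period of length 4 it cycles with period 5.
For k ≥ 4, t[k] depends only on (k - 4) mod 5. (373 - 4) mod 5 = 4, so t[373] = t[8] = 2.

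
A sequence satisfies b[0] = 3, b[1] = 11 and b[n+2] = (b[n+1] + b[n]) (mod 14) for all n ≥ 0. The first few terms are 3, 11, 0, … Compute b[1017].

We have b[0] = 3; b[1] = 11; b[2] = 0; b[3] = 11; b[4] = 11; b[5] = 8; b[6] = 5; b[7] = 13; b[8] = 4; b[9] = 3; b[10] = 7; b[11] = 10; b[12] = 3; b[13] = 13; b[14] = 2; b[15] = 1; b[16] = 3; b[17] = 4; b[18] = 7; b[19] = 11; b[20] = 4; b[21] = 1; b[22] = 5; b[23] = 6; b[24] = 11; b[25] = 3; b[26] = 0; b[27] = 3; b[28] = 3; b[29] = 6; b[30] = 9; b[31] = 1; b[32] = 10; b[33] = 11; b[34] = 7; b[35] = 4; b[36] = 11; b[37] = 1; b[38] = 12; b[39] = 13; b[40] = 11; b[41] = 10; b[42] = 7; b[43] = 3; b[44] = 10; b[45] = 13; b[46] = 9; b[47] = 8; b[48] = 3; b[49] = 11.
The sequence repeats with period 48.
(1017 - 0) mod 48 = 9, so b[1017] = b[9] = 3.

3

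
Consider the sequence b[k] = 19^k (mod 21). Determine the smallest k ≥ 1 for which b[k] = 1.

6

Computing terms: b[0] = 1,  b[1] = 19,  b[2] = 4,  b[3] = 13,  b[4] = 16,  b[5] = 10,  b[6] = 1.
Since b[6] = b[0] = 1, the sequence is periodic with period 6.
The value 1 next appears (with k ≥ 1) at b[6].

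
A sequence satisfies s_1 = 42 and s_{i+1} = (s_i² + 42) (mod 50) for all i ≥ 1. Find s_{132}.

26

s_1 = 42, s_2 = 6, s_3 = 28, s_4 = 26, s_5 = 18, s_6 = 16, s_7 = 48, s_8 = 46, s_9 = 8, s_{10} = 6.
Since s_{10} = s_2 = 6, the sequence is eventually periodic: after a pre-period of length 1 it cycles with period 8.
For i ≥ 2, s_i depends only on (i - 2) mod 8. (132 - 2) mod 8 = 2, so s_{132} = s_4 = 26.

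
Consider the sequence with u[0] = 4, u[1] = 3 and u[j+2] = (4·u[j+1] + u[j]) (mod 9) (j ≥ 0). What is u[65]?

3

Computing terms: u[0] = 4; u[1] = 3; u[2] = 7; u[3] = 4; u[4] = 5; u[5] = 6; u[6] = 2; u[7] = 5; u[8] = 4; u[9] = 3.
The sequence repeats with period 8.
(65 - 0) mod 8 = 1, so u[65] = u[1] = 3.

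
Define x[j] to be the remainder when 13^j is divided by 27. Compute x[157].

22

We have x[0] = 1, x[1] = 13, x[2] = 7, x[3] = 10, x[4] = 22, x[5] = 16, x[6] = 19, x[7] = 4, x[8] = 25, x[9] = 1.
Since x[9] = x[0] = 1, the sequence is periodic with period 9.
So x[157] = x[0 + ((157-0) mod 9)] = x[4] = 22.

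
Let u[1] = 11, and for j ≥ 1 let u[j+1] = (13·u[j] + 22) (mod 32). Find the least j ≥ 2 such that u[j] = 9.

16

Computing terms: u[1] = 11; u[2] = 5; u[3] = 23; u[4] = 1; u[5] = 3; u[6] = 29; u[7] = 15; u[8] = 25; u[9] = 27; u[10] = 21; u[11] = 7; u[12] = 17; u[13] = 19; u[14] = 13; u[15] = 31; u[16] = 9; u[17] = 11.
The sequence repeats with period 16.
The value 9 first appears (with j ≥ 2) at u[16].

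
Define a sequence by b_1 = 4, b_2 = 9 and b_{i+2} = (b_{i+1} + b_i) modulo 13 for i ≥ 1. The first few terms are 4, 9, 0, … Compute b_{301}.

12

Computing terms: b_1 = 4, b_2 = 9, b_3 = 0, b_4 = 9, b_5 = 9, b_6 = 5, b_7 = 1, b_8 = 6, b_9 = 7, b_{10} = 0, b_{11} = 7, b_{12} = 7, b_{13} = 1, b_{14} = 8, b_{15} = 9, b_{16} = 4, b_{17} = 0, b_{18} = 4, b_{19} = 4, b_{20} = 8, b_{21} = 12, b_{22} = 7, b_{23} = 6, b_{24} = 0, b_{25} = 6, b_{26} = 6, b_{27} = 12, b_{28} = 5, b_{29} = 4, b_{30} = 9.
The sequence repeats with period 28.
So b_{301} = b_{1 + ((301-1) mod 28)} = b_{21} = 12.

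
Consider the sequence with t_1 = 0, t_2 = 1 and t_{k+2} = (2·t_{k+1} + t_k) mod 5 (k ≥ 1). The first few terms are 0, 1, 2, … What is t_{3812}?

t_1 = 0, t_2 = 1, t_3 = 2, t_4 = 0, t_5 = 2, t_6 = 4, t_7 = 0, t_8 = 4, t_9 = 3, t_{10} = 0, t_{11} = 3, t_{12} = 1, t_{13} = 0, t_{14} = 1.
Since (t_{13}, t_{14}) = (t_1, t_2) = (0, 1) (two consecutive terms determine the rest), the sequence is periodic with period 12.
So t_{3812} = t_{1 + ((3812-1) mod 12)} = t_8 = 4.

4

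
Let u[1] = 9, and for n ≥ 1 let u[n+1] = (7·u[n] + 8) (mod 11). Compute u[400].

u[1] = 9, u[2] = 5, u[3] = 10, u[4] = 1, u[5] = 4, u[6] = 3, u[7] = 7, u[8] = 2, u[9] = 0, u[10] = 8, u[11] = 9.
Since u[11] = u[1] = 9, the sequence is periodic with period 10.
(400 - 1) mod 10 = 9, so u[400] = u[10] = 8.

8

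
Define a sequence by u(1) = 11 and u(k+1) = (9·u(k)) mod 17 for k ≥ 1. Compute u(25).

11

u(1) = 11,  u(2) = 14,  u(3) = 7,  u(4) = 12,  u(5) = 6,  u(6) = 3,  u(7) = 10,  u(8) = 5,  u(9) = 11.
The sequence repeats with period 8.
(25 - 1) mod 8 = 0, so u(25) = u(1) = 11.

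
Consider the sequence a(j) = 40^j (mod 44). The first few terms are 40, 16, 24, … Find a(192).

a(1) = 40, a(2) = 16, a(3) = 24, a(4) = 36, a(5) = 32, a(6) = 4, a(7) = 28, a(8) = 20, a(9) = 8, a(10) = 12, a(11) = 40.
The sequence repeats with period 10.
So a(192) = a(1 + ((192-1) mod 10)) = a(2) = 16.

16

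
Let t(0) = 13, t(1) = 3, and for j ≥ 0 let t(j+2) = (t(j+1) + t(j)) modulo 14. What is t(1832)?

Computing terms: t(0) = 13; t(1) = 3; t(2) = 2; t(3) = 5; t(4) = 7; t(5) = 12; t(6) = 5; t(7) = 3; t(8) = 8; t(9) = 11; t(10) = 5; t(11) = 2; t(12) = 7; t(13) = 9; t(14) = 2; t(15) = 11; t(16) = 13; t(17) = 10; t(18) = 9; t(19) = 5; t(20) = 0; t(21) = 5; t(22) = 5; t(23) = 10; t(24) = 1; t(25) = 11; t(26) = 12; t(27) = 9; t(28) = 7; t(29) = 2; t(30) = 9; t(31) = 11; t(32) = 6; t(33) = 3; t(34) = 9; t(35) = 12; t(36) = 7; t(37) = 5; t(38) = 12; t(39) = 3; t(40) = 1; t(41) = 4; t(42) = 5; t(43) = 9; t(44) = 0; t(45) = 9; t(46) = 9; t(47) = 4; t(48) = 13; t(49) = 3.
The sequence repeats with period 48.
So t(1832) = t(0 + ((1832-0) mod 48)) = t(8) = 8.

8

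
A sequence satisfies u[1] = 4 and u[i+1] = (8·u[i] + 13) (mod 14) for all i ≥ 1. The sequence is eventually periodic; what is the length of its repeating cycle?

7

Listing terms: u[1] = 4, u[2] = 3, u[3] = 9, u[4] = 1, u[5] = 7, u[6] = 13, u[7] = 5, u[8] = 11, u[9] = 3.
Since u[9] = u[2] = 3, the sequence is eventually periodic: after a pre-period of length 1 it cycles with period 7.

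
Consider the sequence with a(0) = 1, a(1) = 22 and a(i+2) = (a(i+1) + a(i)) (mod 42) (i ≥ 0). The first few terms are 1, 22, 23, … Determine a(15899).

We have a(0) = 1, a(1) = 22, a(2) = 23, a(3) = 3, a(4) = 26, a(5) = 29, a(6) = 13, a(7) = 0, a(8) = 13, a(9) = 13, a(10) = 26, a(11) = 39, a(12) = 23, a(13) = 20, a(14) = 1, a(15) = 21, a(16) = 22, a(17) = 1, a(18) = 23, a(19) = 24, a(20) = 5, a(21) = 29, a(22) = 34, a(23) = 21, a(24) = 13, a(25) = 34, a(26) = 5, a(27) = 39, a(28) = 2, a(29) = 41, a(30) = 1, a(31) = 0, a(32) = 1, a(33) = 1, a(34) = 2, a(35) = 3, a(36) = 5, a(37) = 8, a(38) = 13, a(39) = 21, a(40) = 34, a(41) = 13, a(42) = 5, a(43) = 18, a(44) = 23, a(45) = 41, a(46) = 22, a(47) = 21, a(48) = 1, a(49) = 22.
Since (a(48), a(49)) = (a(0), a(1)) = (1, 22) (two consecutive terms determine the rest), the sequence is periodic with period 48.
So a(15899) = a(0 + ((15899-0) mod 48)) = a(11) = 39.

39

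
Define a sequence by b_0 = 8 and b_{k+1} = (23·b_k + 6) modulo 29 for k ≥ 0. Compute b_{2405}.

b_0 = 8, b_1 = 16, b_2 = 26, b_3 = 24, b_4 = 7, b_5 = 22, b_6 = 19, b_7 = 8.
The sequence repeats with period 7.
(2405 - 0) mod 7 = 4, so b_{2405} = b_4 = 7.

7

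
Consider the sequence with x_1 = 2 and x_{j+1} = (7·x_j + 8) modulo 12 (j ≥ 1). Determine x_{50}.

10

Listing terms: x_1 = 2; x_2 = 10; x_3 = 6; x_4 = 2.
Since x_4 = x_1 = 2, the sequence is periodic with period 3.
So x_{50} = x_{1 + ((50-1) mod 3)} = x_2 = 10.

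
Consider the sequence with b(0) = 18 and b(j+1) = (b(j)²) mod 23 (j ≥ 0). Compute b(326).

Computing terms: b(0) = 18,  b(1) = 2,  b(2) = 4,  b(3) = 16,  b(4) = 3,  b(5) = 9,  b(6) = 12,  b(7) = 6,  b(8) = 13,  b(9) = 8,  b(10) = 18.
The sequence repeats with period 10.
So b(326) = b(0 + ((326-0) mod 10)) = b(6) = 12.

12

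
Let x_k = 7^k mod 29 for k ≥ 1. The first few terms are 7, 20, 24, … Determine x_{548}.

20

x_1 = 7, x_2 = 20, x_3 = 24, x_4 = 23, x_5 = 16, x_6 = 25, x_7 = 1, x_8 = 7.
Since x_8 = x_1 = 7, the sequence is periodic with period 7.
So x_{548} = x_{1 + ((548-1) mod 7)} = x_2 = 20.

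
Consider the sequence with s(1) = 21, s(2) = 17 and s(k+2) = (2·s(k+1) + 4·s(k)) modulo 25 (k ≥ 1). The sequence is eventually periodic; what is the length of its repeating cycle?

25

We have s(1) = 21,  s(2) = 17,  s(3) = 18,  s(4) = 4,  s(5) = 5,  s(6) = 1,  s(7) = 22,  s(8) = 23,  s(9) = 9,  s(10) = 10,  s(11) = 6,  s(12) = 2,  s(13) = 3,  s(14) = 14,  s(15) = 15,  s(16) = 11,  s(17) = 7,  s(18) = 8,  s(19) = 19,  s(20) = 20,  s(21) = 16,  s(22) = 12,  s(23) = 13,  s(24) = 24,  s(25) = 0,  s(26) = 21,  s(27) = 17.
Since (s(26), s(27)) = (s(1), s(2)) = (21, 17) (two consecutive terms determine the rest), the sequence is periodic with period 25.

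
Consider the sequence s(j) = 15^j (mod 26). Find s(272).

We have s(1) = 15; s(2) = 17; s(3) = 21; s(4) = 3; s(5) = 19; s(6) = 25; s(7) = 11; s(8) = 9; s(9) = 5; s(10) = 23; s(11) = 7; s(12) = 1; s(13) = 15.
Since s(13) = s(1) = 15, the sequence is periodic with period 12.
(272 - 1) mod 12 = 7, so s(272) = s(8) = 9.

9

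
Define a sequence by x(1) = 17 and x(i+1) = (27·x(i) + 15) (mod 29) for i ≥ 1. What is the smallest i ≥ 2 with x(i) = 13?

We have x(1) = 17,  x(2) = 10,  x(3) = 24,  x(4) = 25,  x(5) = 23,  x(6) = 27,  x(7) = 19,  x(8) = 6,  x(9) = 3,  x(10) = 9,  x(11) = 26,  x(12) = 21,  x(13) = 2,  x(14) = 11,  x(15) = 22,  x(16) = 0,  x(17) = 15,  x(18) = 14,  x(19) = 16,  x(20) = 12,  x(21) = 20,  x(22) = 4,  x(23) = 7,  x(24) = 1,  x(25) = 13,  x(26) = 18,  x(27) = 8,  x(28) = 28,  x(29) = 17.
Since x(29) = x(1) = 17, the sequence is periodic with period 28.
The value 13 first appears (with i ≥ 2) at x(25).

25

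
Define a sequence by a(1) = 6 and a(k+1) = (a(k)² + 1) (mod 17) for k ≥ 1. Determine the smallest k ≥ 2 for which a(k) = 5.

We have a(1) = 6, a(2) = 3, a(3) = 10, a(4) = 16, a(5) = 2, a(6) = 5, a(7) = 9, a(8) = 14, a(9) = 10.
Since a(9) = a(3) = 10, the sequence is eventually periodic: after a pre-period of length 2 it cycles with period 6.
The value 5 first appears (with k ≥ 2) at a(6).

6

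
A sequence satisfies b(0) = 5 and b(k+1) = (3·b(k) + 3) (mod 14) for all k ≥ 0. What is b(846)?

Computing terms: b(0) = 5; b(1) = 4; b(2) = 1; b(3) = 6; b(4) = 7; b(5) = 10; b(6) = 5.
The sequence repeats with period 6.
So b(846) = b(0 + ((846-0) mod 6)) = b(0) = 5.

5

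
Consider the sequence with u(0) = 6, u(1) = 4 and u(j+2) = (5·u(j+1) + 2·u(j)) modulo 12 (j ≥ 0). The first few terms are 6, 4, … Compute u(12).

Listing terms: u(0) = 6,  u(1) = 4,  u(2) = 8,  u(3) = 0,  u(4) = 4,  u(5) = 8.
Since (u(4), u(5)) = (u(1), u(2)) = (4, 8) (two consecutive terms determine the rest), the sequence is eventually periodic: after a pre-period of length 1 it cycles with period 3.
For j ≥ 1, u(j) depends only on (j - 1) mod 3. (12 - 1) mod 3 = 2, so u(12) = u(3) = 0.

0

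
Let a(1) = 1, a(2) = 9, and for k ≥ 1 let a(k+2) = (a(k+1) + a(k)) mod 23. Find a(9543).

a(1) = 1,  a(2) = 9,  a(3) = 10,  a(4) = 19,  a(5) = 6,  a(6) = 2,  a(7) = 8,  a(8) = 10,  a(9) = 18,  a(10) = 5,  a(11) = 0,  a(12) = 5,  a(13) = 5,  a(14) = 10,  a(15) = 15,  a(16) = 2,  a(17) = 17,  a(18) = 19,  a(19) = 13,  a(20) = 9,  a(21) = 22,  a(22) = 8,  a(23) = 7,  a(24) = 15,  a(25) = 22,  a(26) = 14,  a(27) = 13,  a(28) = 4,  a(29) = 17,  a(30) = 21,  a(31) = 15,  a(32) = 13,  a(33) = 5,  a(34) = 18,  a(35) = 0,  a(36) = 18,  a(37) = 18,  a(38) = 13,  a(39) = 8,  a(40) = 21,  a(41) = 6,  a(42) = 4,  a(43) = 10,  a(44) = 14,  a(45) = 1,  a(46) = 15,  a(47) = 16,  a(48) = 8,  a(49) = 1,  a(50) = 9.
Since (a(49), a(50)) = (a(1), a(2)) = (1, 9) (two consecutive terms determine the rest), the sequence is periodic with period 48.
(9543 - 1) mod 48 = 38, so a(9543) = a(39) = 8.

8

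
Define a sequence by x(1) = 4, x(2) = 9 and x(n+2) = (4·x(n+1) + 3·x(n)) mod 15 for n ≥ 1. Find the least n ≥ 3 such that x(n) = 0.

x(1) = 4; x(2) = 9; x(3) = 3; x(4) = 9; x(5) = 0; x(6) = 12; x(7) = 3; x(8) = 3; x(9) = 6; x(10) = 3; x(11) = 0; x(12) = 9; x(13) = 6; x(14) = 6; x(15) = 12; x(16) = 6; x(17) = 0; x(18) = 3; x(19) = 12; x(20) = 12; x(21) = 9; x(22) = 12; x(23) = 0; x(24) = 6; x(25) = 9; x(26) = 9; x(27) = 3.
Since (x(26), x(27)) = (x(2), x(3)) = (9, 3) (two consecutive terms determine the rest), the sequence is eventually periodic: after a pre-period of length 1 it cycles with period 24.
The value 0 first appears (with n ≥ 3) at x(5).

5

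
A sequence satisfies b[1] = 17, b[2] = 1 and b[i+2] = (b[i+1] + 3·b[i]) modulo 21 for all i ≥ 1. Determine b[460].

We have b[1] = 17,  b[2] = 1,  b[3] = 10,  b[4] = 13,  b[5] = 1,  b[6] = 19,  b[7] = 1,  b[8] = 16,  b[9] = 19,  b[10] = 4,  b[11] = 19,  b[12] = 10,  b[13] = 4,  b[14] = 13,  b[15] = 4,  b[16] = 1,  b[17] = 13,  b[18] = 16,  b[19] = 13,  b[20] = 19,  b[21] = 16,  b[22] = 10,  b[23] = 16,  b[24] = 4,  b[25] = 10,  b[26] = 1,  b[27] = 10.
Since (b[26], b[27]) = (b[2], b[3]) = (1, 10) (two consecutive terms determine the rest), the sequence is eventually periodic: after a pre-period of length 1 it cycles with period 24.
For i ≥ 2, b[i] depends only on (i - 2) mod 24. (460 - 2) mod 24 = 2, so b[460] = b[4] = 13.

13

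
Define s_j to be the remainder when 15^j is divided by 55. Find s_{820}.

45

s_0 = 1, s_1 = 15, s_2 = 5, s_3 = 20, s_4 = 25, s_5 = 45, s_6 = 15.
Since s_6 = s_1 = 15, the sequence is eventually periodic: after a pre-period of length 1 it cycles with period 5.
For j ≥ 1, s_j depends only on (j - 1) mod 5. (820 - 1) mod 5 = 4, so s_{820} = s_5 = 45.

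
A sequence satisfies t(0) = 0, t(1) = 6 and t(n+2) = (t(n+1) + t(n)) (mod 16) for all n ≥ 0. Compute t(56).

We have t(0) = 0,  t(1) = 6,  t(2) = 6,  t(3) = 12,  t(4) = 2,  t(5) = 14,  t(6) = 0,  t(7) = 14,  t(8) = 14,  t(9) = 12,  t(10) = 10,  t(11) = 6,  t(12) = 0,  t(13) = 6.
The sequence repeats with period 12.
So t(56) = t(0 + ((56-0) mod 12)) = t(8) = 14.

14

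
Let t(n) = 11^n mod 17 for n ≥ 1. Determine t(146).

Computing terms: t(1) = 11,  t(2) = 2,  t(3) = 5,  t(4) = 4,  t(5) = 10,  t(6) = 8,  t(7) = 3,  t(8) = 16,  t(9) = 6,  t(10) = 15,  t(11) = 12,  t(12) = 13,  t(13) = 7,  t(14) = 9,  t(15) = 14,  t(16) = 1,  t(17) = 11.
Since t(17) = t(1) = 11, the sequence is periodic with period 16.
(146 - 1) mod 16 = 1, so t(146) = t(2) = 2.

2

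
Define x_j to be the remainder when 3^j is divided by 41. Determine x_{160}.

x_1 = 3, x_2 = 9, x_3 = 27, x_4 = 40, x_5 = 38, x_6 = 32, x_7 = 14, x_8 = 1, x_9 = 3.
The sequence repeats with period 8.
So x_{160} = x_{1 + ((160-1) mod 8)} = x_8 = 1.

1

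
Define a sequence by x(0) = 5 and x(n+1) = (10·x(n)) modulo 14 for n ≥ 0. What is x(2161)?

8

Listing terms: x(0) = 5, x(1) = 8, x(2) = 10, x(3) = 2, x(4) = 6, x(5) = 4, x(6) = 12, x(7) = 8.
Since x(7) = x(1) = 8, the sequence is eventually periodic: after a pre-period of length 1 it cycles with period 6.
For n ≥ 1, x(n) depends only on (n - 1) mod 6. (2161 - 1) mod 6 = 0, so x(2161) = x(1) = 8.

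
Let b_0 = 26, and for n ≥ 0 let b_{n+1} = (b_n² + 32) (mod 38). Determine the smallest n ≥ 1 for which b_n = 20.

b_0 = 26; b_1 = 24; b_2 = 0; b_3 = 32; b_4 = 30; b_5 = 20; b_6 = 14; b_7 = 0.
Since b_7 = b_2 = 0, the sequence is eventually periodic: after a pre-period of length 2 it cycles with period 5.
The value 20 first appears (with n ≥ 1) at b_5.

5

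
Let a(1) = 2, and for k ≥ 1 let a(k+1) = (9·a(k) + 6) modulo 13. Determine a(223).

Listing terms: a(1) = 2, a(2) = 11, a(3) = 1, a(4) = 2.
The sequence repeats with period 3.
So a(223) = a(1 + ((223-1) mod 3)) = a(1) = 2.

2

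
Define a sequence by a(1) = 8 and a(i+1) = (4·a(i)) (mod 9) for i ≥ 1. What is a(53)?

5

a(1) = 8, a(2) = 5, a(3) = 2, a(4) = 8.
The sequence repeats with period 3.
So a(53) = a(1 + ((53-1) mod 3)) = a(2) = 5.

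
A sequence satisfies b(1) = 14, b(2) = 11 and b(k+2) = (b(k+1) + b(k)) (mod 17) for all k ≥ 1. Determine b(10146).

b(1) = 14, b(2) = 11, b(3) = 8, b(4) = 2, b(5) = 10, b(6) = 12, b(7) = 5, b(8) = 0, b(9) = 5, b(10) = 5, b(11) = 10, b(12) = 15, b(13) = 8, b(14) = 6, b(15) = 14, b(16) = 3, b(17) = 0, b(18) = 3, b(19) = 3, b(20) = 6, b(21) = 9, b(22) = 15, b(23) = 7, b(24) = 5, b(25) = 12, b(26) = 0, b(27) = 12, b(28) = 12, b(29) = 7, b(30) = 2, b(31) = 9, b(32) = 11, b(33) = 3, b(34) = 14, b(35) = 0, b(36) = 14, b(37) = 14, b(38) = 11.
Since (b(37), b(38)) = (b(1), b(2)) = (14, 11) (two consecutive terms determine the rest), the sequence is periodic with period 36.
So b(10146) = b(1 + ((10146-1) mod 36)) = b(30) = 2.

2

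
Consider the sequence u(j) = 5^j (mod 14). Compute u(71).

We have u(0) = 1,  u(1) = 5,  u(2) = 11,  u(3) = 13,  u(4) = 9,  u(5) = 3,  u(6) = 1.
The sequence repeats with period 6.
So u(71) = u(0 + ((71-0) mod 6)) = u(5) = 3.

3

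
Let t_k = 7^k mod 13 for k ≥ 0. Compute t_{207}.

5

t_0 = 1, t_1 = 7, t_2 = 10, t_3 = 5, t_4 = 9, t_5 = 11, t_6 = 12, t_7 = 6, t_8 = 3, t_9 = 8, t_{10} = 4, t_{11} = 2, t_{12} = 1.
Since t_{12} = t_0 = 1, the sequence is periodic with period 12.
So t_{207} = t_{0 + ((207-0) mod 12)} = t_3 = 5.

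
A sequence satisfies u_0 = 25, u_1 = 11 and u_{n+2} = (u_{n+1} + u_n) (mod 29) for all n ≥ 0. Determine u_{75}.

14

We have u_0 = 25; u_1 = 11; u_2 = 7; u_3 = 18; u_4 = 25; u_5 = 14; u_6 = 10; u_7 = 24; u_8 = 5; u_9 = 0; u_{10} = 5; u_{11} = 5; u_{12} = 10; u_{13} = 15; u_{14} = 25; u_{15} = 11.
The sequence repeats with period 14.
(75 - 0) mod 14 = 5, so u_{75} = u_5 = 14.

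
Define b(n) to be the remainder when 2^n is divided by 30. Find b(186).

Computing terms: b(1) = 2; b(2) = 4; b(3) = 8; b(4) = 16; b(5) = 2.
The sequence repeats with period 4.
So b(186) = b(1 + ((186-1) mod 4)) = b(2) = 4.

4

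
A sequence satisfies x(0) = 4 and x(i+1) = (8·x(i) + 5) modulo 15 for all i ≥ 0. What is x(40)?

4

x(0) = 4,  x(1) = 7,  x(2) = 1,  x(3) = 13,  x(4) = 4.
The sequence repeats with period 4.
(40 - 0) mod 4 = 0, so x(40) = x(0) = 4.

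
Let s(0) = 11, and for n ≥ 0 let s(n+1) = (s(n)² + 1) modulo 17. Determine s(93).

16

s(0) = 11,  s(1) = 3,  s(2) = 10,  s(3) = 16,  s(4) = 2,  s(5) = 5,  s(6) = 9,  s(7) = 14,  s(8) = 10.
Since s(8) = s(2) = 10, the sequence is eventually periodic: after a pre-period of length 2 it cycles with period 6.
For n ≥ 2, s(n) depends only on (n - 2) mod 6. (93 - 2) mod 6 = 1, so s(93) = s(3) = 16.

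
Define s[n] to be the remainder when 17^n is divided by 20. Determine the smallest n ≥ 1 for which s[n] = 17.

1

We have s[0] = 1, s[1] = 17, s[2] = 9, s[3] = 13, s[4] = 1.
Since s[4] = s[0] = 1, the sequence is periodic with period 4.
The value 17 first appears (with n ≥ 1) at s[1].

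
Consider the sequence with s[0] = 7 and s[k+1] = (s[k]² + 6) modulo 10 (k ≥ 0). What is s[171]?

7

Computing terms: s[0] = 7, s[1] = 5, s[2] = 1, s[3] = 7.
The sequence repeats with period 3.
(171 - 0) mod 3 = 0, so s[171] = s[0] = 7.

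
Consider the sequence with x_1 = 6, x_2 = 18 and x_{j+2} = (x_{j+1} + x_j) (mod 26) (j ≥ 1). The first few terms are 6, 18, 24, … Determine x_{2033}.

2

We have x_1 = 6,  x_2 = 18,  x_3 = 24,  x_4 = 16,  x_5 = 14,  x_6 = 4,  x_7 = 18,  x_8 = 22,  x_9 = 14,  x_{10} = 10,  x_{11} = 24,  x_{12} = 8,  x_{13} = 6,  x_{14} = 14,  x_{15} = 20,  x_{16} = 8,  x_{17} = 2,  x_{18} = 10,  x_{19} = 12,  x_{20} = 22,  x_{21} = 8,  x_{22} = 4,  x_{23} = 12,  x_{24} = 16,  x_{25} = 2,  x_{26} = 18,  x_{27} = 20,  x_{28} = 12,  x_{29} = 6,  x_{30} = 18.
The sequence repeats with period 28.
So x_{2033} = x_{1 + ((2033-1) mod 28)} = x_{17} = 2.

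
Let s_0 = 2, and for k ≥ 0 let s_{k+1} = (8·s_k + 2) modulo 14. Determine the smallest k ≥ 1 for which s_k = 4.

Computing terms: s_0 = 2, s_1 = 4, s_2 = 6, s_3 = 8, s_4 = 10, s_5 = 12, s_6 = 0, s_7 = 2.
Since s_7 = s_0 = 2, the sequence is periodic with period 7.
The value 4 first appears (with k ≥ 1) at s_1.

1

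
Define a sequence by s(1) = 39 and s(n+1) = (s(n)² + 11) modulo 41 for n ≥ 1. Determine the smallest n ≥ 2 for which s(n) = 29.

4

s(1) = 39,  s(2) = 15,  s(3) = 31,  s(4) = 29,  s(5) = 32,  s(6) = 10,  s(7) = 29.
Since s(7) = s(4) = 29, the sequence is eventually periodic: after a pre-period of length 3 it cycles with period 3.
The value 29 first appears (with n ≥ 2) at s(4).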